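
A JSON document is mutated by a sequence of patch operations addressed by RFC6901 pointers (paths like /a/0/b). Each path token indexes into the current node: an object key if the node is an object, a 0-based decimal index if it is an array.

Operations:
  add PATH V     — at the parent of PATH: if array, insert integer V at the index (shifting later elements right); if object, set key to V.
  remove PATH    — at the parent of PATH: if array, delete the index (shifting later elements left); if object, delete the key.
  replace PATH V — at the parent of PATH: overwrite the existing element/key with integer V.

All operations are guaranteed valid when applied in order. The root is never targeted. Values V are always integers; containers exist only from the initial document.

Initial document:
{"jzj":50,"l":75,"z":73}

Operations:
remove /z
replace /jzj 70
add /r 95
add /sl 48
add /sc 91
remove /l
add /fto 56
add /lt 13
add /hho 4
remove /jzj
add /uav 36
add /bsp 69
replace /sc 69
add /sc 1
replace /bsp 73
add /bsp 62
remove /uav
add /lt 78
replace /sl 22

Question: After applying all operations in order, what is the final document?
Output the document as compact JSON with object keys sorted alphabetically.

After op 1 (remove /z): {"jzj":50,"l":75}
After op 2 (replace /jzj 70): {"jzj":70,"l":75}
After op 3 (add /r 95): {"jzj":70,"l":75,"r":95}
After op 4 (add /sl 48): {"jzj":70,"l":75,"r":95,"sl":48}
After op 5 (add /sc 91): {"jzj":70,"l":75,"r":95,"sc":91,"sl":48}
After op 6 (remove /l): {"jzj":70,"r":95,"sc":91,"sl":48}
After op 7 (add /fto 56): {"fto":56,"jzj":70,"r":95,"sc":91,"sl":48}
After op 8 (add /lt 13): {"fto":56,"jzj":70,"lt":13,"r":95,"sc":91,"sl":48}
After op 9 (add /hho 4): {"fto":56,"hho":4,"jzj":70,"lt":13,"r":95,"sc":91,"sl":48}
After op 10 (remove /jzj): {"fto":56,"hho":4,"lt":13,"r":95,"sc":91,"sl":48}
After op 11 (add /uav 36): {"fto":56,"hho":4,"lt":13,"r":95,"sc":91,"sl":48,"uav":36}
After op 12 (add /bsp 69): {"bsp":69,"fto":56,"hho":4,"lt":13,"r":95,"sc":91,"sl":48,"uav":36}
After op 13 (replace /sc 69): {"bsp":69,"fto":56,"hho":4,"lt":13,"r":95,"sc":69,"sl":48,"uav":36}
After op 14 (add /sc 1): {"bsp":69,"fto":56,"hho":4,"lt":13,"r":95,"sc":1,"sl":48,"uav":36}
After op 15 (replace /bsp 73): {"bsp":73,"fto":56,"hho":4,"lt":13,"r":95,"sc":1,"sl":48,"uav":36}
After op 16 (add /bsp 62): {"bsp":62,"fto":56,"hho":4,"lt":13,"r":95,"sc":1,"sl":48,"uav":36}
After op 17 (remove /uav): {"bsp":62,"fto":56,"hho":4,"lt":13,"r":95,"sc":1,"sl":48}
After op 18 (add /lt 78): {"bsp":62,"fto":56,"hho":4,"lt":78,"r":95,"sc":1,"sl":48}
After op 19 (replace /sl 22): {"bsp":62,"fto":56,"hho":4,"lt":78,"r":95,"sc":1,"sl":22}

Answer: {"bsp":62,"fto":56,"hho":4,"lt":78,"r":95,"sc":1,"sl":22}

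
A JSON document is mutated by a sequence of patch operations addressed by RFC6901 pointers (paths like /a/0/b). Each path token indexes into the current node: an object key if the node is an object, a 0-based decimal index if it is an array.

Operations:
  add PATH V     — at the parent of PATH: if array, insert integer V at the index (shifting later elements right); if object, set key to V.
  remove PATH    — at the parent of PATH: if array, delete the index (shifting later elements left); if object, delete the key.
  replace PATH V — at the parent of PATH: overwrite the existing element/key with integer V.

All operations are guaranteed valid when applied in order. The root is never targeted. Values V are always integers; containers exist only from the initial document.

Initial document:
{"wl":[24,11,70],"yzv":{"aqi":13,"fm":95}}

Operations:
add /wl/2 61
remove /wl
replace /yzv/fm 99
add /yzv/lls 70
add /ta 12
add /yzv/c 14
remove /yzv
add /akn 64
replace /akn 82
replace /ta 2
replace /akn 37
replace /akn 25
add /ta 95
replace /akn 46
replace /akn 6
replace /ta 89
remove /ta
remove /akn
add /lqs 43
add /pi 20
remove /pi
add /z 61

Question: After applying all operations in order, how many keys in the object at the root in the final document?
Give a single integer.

After op 1 (add /wl/2 61): {"wl":[24,11,61,70],"yzv":{"aqi":13,"fm":95}}
After op 2 (remove /wl): {"yzv":{"aqi":13,"fm":95}}
After op 3 (replace /yzv/fm 99): {"yzv":{"aqi":13,"fm":99}}
After op 4 (add /yzv/lls 70): {"yzv":{"aqi":13,"fm":99,"lls":70}}
After op 5 (add /ta 12): {"ta":12,"yzv":{"aqi":13,"fm":99,"lls":70}}
After op 6 (add /yzv/c 14): {"ta":12,"yzv":{"aqi":13,"c":14,"fm":99,"lls":70}}
After op 7 (remove /yzv): {"ta":12}
After op 8 (add /akn 64): {"akn":64,"ta":12}
After op 9 (replace /akn 82): {"akn":82,"ta":12}
After op 10 (replace /ta 2): {"akn":82,"ta":2}
After op 11 (replace /akn 37): {"akn":37,"ta":2}
After op 12 (replace /akn 25): {"akn":25,"ta":2}
After op 13 (add /ta 95): {"akn":25,"ta":95}
After op 14 (replace /akn 46): {"akn":46,"ta":95}
After op 15 (replace /akn 6): {"akn":6,"ta":95}
After op 16 (replace /ta 89): {"akn":6,"ta":89}
After op 17 (remove /ta): {"akn":6}
After op 18 (remove /akn): {}
After op 19 (add /lqs 43): {"lqs":43}
After op 20 (add /pi 20): {"lqs":43,"pi":20}
After op 21 (remove /pi): {"lqs":43}
After op 22 (add /z 61): {"lqs":43,"z":61}
Size at the root: 2

Answer: 2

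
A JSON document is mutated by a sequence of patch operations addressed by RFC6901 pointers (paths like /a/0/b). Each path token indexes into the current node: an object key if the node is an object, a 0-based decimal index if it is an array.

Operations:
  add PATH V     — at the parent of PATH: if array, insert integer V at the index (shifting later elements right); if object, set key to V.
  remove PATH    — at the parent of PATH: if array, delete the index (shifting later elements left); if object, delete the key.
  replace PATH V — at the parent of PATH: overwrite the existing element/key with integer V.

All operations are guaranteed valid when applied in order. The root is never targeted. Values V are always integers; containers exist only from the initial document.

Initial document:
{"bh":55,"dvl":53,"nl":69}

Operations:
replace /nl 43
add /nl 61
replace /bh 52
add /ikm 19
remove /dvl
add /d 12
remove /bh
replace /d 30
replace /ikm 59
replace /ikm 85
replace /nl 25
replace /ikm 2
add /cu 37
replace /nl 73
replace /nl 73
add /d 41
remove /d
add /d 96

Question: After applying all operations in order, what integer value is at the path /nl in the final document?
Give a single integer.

After op 1 (replace /nl 43): {"bh":55,"dvl":53,"nl":43}
After op 2 (add /nl 61): {"bh":55,"dvl":53,"nl":61}
After op 3 (replace /bh 52): {"bh":52,"dvl":53,"nl":61}
After op 4 (add /ikm 19): {"bh":52,"dvl":53,"ikm":19,"nl":61}
After op 5 (remove /dvl): {"bh":52,"ikm":19,"nl":61}
After op 6 (add /d 12): {"bh":52,"d":12,"ikm":19,"nl":61}
After op 7 (remove /bh): {"d":12,"ikm":19,"nl":61}
After op 8 (replace /d 30): {"d":30,"ikm":19,"nl":61}
After op 9 (replace /ikm 59): {"d":30,"ikm":59,"nl":61}
After op 10 (replace /ikm 85): {"d":30,"ikm":85,"nl":61}
After op 11 (replace /nl 25): {"d":30,"ikm":85,"nl":25}
After op 12 (replace /ikm 2): {"d":30,"ikm":2,"nl":25}
After op 13 (add /cu 37): {"cu":37,"d":30,"ikm":2,"nl":25}
After op 14 (replace /nl 73): {"cu":37,"d":30,"ikm":2,"nl":73}
After op 15 (replace /nl 73): {"cu":37,"d":30,"ikm":2,"nl":73}
After op 16 (add /d 41): {"cu":37,"d":41,"ikm":2,"nl":73}
After op 17 (remove /d): {"cu":37,"ikm":2,"nl":73}
After op 18 (add /d 96): {"cu":37,"d":96,"ikm":2,"nl":73}
Value at /nl: 73

Answer: 73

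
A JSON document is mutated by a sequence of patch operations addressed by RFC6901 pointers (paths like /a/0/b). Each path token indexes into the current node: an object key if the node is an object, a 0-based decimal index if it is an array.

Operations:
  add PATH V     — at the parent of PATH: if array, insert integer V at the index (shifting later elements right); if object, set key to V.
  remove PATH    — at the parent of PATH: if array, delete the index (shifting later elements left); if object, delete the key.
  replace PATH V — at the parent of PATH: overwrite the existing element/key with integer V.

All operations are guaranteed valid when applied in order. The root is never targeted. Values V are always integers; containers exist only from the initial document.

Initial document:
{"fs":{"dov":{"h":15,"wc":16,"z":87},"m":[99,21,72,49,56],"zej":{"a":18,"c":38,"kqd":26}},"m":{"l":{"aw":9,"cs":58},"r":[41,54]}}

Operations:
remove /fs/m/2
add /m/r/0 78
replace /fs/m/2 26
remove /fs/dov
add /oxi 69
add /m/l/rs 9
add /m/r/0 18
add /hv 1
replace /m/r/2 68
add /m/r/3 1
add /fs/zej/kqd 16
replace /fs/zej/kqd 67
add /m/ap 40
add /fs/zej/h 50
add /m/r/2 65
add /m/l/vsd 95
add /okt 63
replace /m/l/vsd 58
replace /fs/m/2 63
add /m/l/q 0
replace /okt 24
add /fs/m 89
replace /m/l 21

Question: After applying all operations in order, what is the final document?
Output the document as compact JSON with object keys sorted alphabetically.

After op 1 (remove /fs/m/2): {"fs":{"dov":{"h":15,"wc":16,"z":87},"m":[99,21,49,56],"zej":{"a":18,"c":38,"kqd":26}},"m":{"l":{"aw":9,"cs":58},"r":[41,54]}}
After op 2 (add /m/r/0 78): {"fs":{"dov":{"h":15,"wc":16,"z":87},"m":[99,21,49,56],"zej":{"a":18,"c":38,"kqd":26}},"m":{"l":{"aw":9,"cs":58},"r":[78,41,54]}}
After op 3 (replace /fs/m/2 26): {"fs":{"dov":{"h":15,"wc":16,"z":87},"m":[99,21,26,56],"zej":{"a":18,"c":38,"kqd":26}},"m":{"l":{"aw":9,"cs":58},"r":[78,41,54]}}
After op 4 (remove /fs/dov): {"fs":{"m":[99,21,26,56],"zej":{"a":18,"c":38,"kqd":26}},"m":{"l":{"aw":9,"cs":58},"r":[78,41,54]}}
After op 5 (add /oxi 69): {"fs":{"m":[99,21,26,56],"zej":{"a":18,"c":38,"kqd":26}},"m":{"l":{"aw":9,"cs":58},"r":[78,41,54]},"oxi":69}
After op 6 (add /m/l/rs 9): {"fs":{"m":[99,21,26,56],"zej":{"a":18,"c":38,"kqd":26}},"m":{"l":{"aw":9,"cs":58,"rs":9},"r":[78,41,54]},"oxi":69}
After op 7 (add /m/r/0 18): {"fs":{"m":[99,21,26,56],"zej":{"a":18,"c":38,"kqd":26}},"m":{"l":{"aw":9,"cs":58,"rs":9},"r":[18,78,41,54]},"oxi":69}
After op 8 (add /hv 1): {"fs":{"m":[99,21,26,56],"zej":{"a":18,"c":38,"kqd":26}},"hv":1,"m":{"l":{"aw":9,"cs":58,"rs":9},"r":[18,78,41,54]},"oxi":69}
After op 9 (replace /m/r/2 68): {"fs":{"m":[99,21,26,56],"zej":{"a":18,"c":38,"kqd":26}},"hv":1,"m":{"l":{"aw":9,"cs":58,"rs":9},"r":[18,78,68,54]},"oxi":69}
After op 10 (add /m/r/3 1): {"fs":{"m":[99,21,26,56],"zej":{"a":18,"c":38,"kqd":26}},"hv":1,"m":{"l":{"aw":9,"cs":58,"rs":9},"r":[18,78,68,1,54]},"oxi":69}
After op 11 (add /fs/zej/kqd 16): {"fs":{"m":[99,21,26,56],"zej":{"a":18,"c":38,"kqd":16}},"hv":1,"m":{"l":{"aw":9,"cs":58,"rs":9},"r":[18,78,68,1,54]},"oxi":69}
After op 12 (replace /fs/zej/kqd 67): {"fs":{"m":[99,21,26,56],"zej":{"a":18,"c":38,"kqd":67}},"hv":1,"m":{"l":{"aw":9,"cs":58,"rs":9},"r":[18,78,68,1,54]},"oxi":69}
After op 13 (add /m/ap 40): {"fs":{"m":[99,21,26,56],"zej":{"a":18,"c":38,"kqd":67}},"hv":1,"m":{"ap":40,"l":{"aw":9,"cs":58,"rs":9},"r":[18,78,68,1,54]},"oxi":69}
After op 14 (add /fs/zej/h 50): {"fs":{"m":[99,21,26,56],"zej":{"a":18,"c":38,"h":50,"kqd":67}},"hv":1,"m":{"ap":40,"l":{"aw":9,"cs":58,"rs":9},"r":[18,78,68,1,54]},"oxi":69}
After op 15 (add /m/r/2 65): {"fs":{"m":[99,21,26,56],"zej":{"a":18,"c":38,"h":50,"kqd":67}},"hv":1,"m":{"ap":40,"l":{"aw":9,"cs":58,"rs":9},"r":[18,78,65,68,1,54]},"oxi":69}
After op 16 (add /m/l/vsd 95): {"fs":{"m":[99,21,26,56],"zej":{"a":18,"c":38,"h":50,"kqd":67}},"hv":1,"m":{"ap":40,"l":{"aw":9,"cs":58,"rs":9,"vsd":95},"r":[18,78,65,68,1,54]},"oxi":69}
After op 17 (add /okt 63): {"fs":{"m":[99,21,26,56],"zej":{"a":18,"c":38,"h":50,"kqd":67}},"hv":1,"m":{"ap":40,"l":{"aw":9,"cs":58,"rs":9,"vsd":95},"r":[18,78,65,68,1,54]},"okt":63,"oxi":69}
After op 18 (replace /m/l/vsd 58): {"fs":{"m":[99,21,26,56],"zej":{"a":18,"c":38,"h":50,"kqd":67}},"hv":1,"m":{"ap":40,"l":{"aw":9,"cs":58,"rs":9,"vsd":58},"r":[18,78,65,68,1,54]},"okt":63,"oxi":69}
After op 19 (replace /fs/m/2 63): {"fs":{"m":[99,21,63,56],"zej":{"a":18,"c":38,"h":50,"kqd":67}},"hv":1,"m":{"ap":40,"l":{"aw":9,"cs":58,"rs":9,"vsd":58},"r":[18,78,65,68,1,54]},"okt":63,"oxi":69}
After op 20 (add /m/l/q 0): {"fs":{"m":[99,21,63,56],"zej":{"a":18,"c":38,"h":50,"kqd":67}},"hv":1,"m":{"ap":40,"l":{"aw":9,"cs":58,"q":0,"rs":9,"vsd":58},"r":[18,78,65,68,1,54]},"okt":63,"oxi":69}
After op 21 (replace /okt 24): {"fs":{"m":[99,21,63,56],"zej":{"a":18,"c":38,"h":50,"kqd":67}},"hv":1,"m":{"ap":40,"l":{"aw":9,"cs":58,"q":0,"rs":9,"vsd":58},"r":[18,78,65,68,1,54]},"okt":24,"oxi":69}
After op 22 (add /fs/m 89): {"fs":{"m":89,"zej":{"a":18,"c":38,"h":50,"kqd":67}},"hv":1,"m":{"ap":40,"l":{"aw":9,"cs":58,"q":0,"rs":9,"vsd":58},"r":[18,78,65,68,1,54]},"okt":24,"oxi":69}
After op 23 (replace /m/l 21): {"fs":{"m":89,"zej":{"a":18,"c":38,"h":50,"kqd":67}},"hv":1,"m":{"ap":40,"l":21,"r":[18,78,65,68,1,54]},"okt":24,"oxi":69}

Answer: {"fs":{"m":89,"zej":{"a":18,"c":38,"h":50,"kqd":67}},"hv":1,"m":{"ap":40,"l":21,"r":[18,78,65,68,1,54]},"okt":24,"oxi":69}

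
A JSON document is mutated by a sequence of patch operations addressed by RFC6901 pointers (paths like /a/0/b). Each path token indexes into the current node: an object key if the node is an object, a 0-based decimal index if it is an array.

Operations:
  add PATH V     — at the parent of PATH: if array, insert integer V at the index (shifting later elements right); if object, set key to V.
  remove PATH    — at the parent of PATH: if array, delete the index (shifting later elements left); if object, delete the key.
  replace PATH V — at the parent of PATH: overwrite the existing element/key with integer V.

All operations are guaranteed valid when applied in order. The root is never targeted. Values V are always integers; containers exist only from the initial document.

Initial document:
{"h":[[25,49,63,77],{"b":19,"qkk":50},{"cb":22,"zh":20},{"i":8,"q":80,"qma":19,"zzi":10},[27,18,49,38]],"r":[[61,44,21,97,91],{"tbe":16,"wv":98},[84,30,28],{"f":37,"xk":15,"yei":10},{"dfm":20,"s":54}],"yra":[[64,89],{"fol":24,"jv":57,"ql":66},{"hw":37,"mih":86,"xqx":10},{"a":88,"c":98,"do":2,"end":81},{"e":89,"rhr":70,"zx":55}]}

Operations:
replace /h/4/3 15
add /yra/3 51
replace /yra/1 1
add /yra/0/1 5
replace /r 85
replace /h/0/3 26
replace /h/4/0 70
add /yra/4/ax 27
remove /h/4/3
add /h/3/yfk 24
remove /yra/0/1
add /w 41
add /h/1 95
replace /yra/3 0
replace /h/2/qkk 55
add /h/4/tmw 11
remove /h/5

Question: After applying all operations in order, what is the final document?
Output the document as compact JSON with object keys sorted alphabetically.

After op 1 (replace /h/4/3 15): {"h":[[25,49,63,77],{"b":19,"qkk":50},{"cb":22,"zh":20},{"i":8,"q":80,"qma":19,"zzi":10},[27,18,49,15]],"r":[[61,44,21,97,91],{"tbe":16,"wv":98},[84,30,28],{"f":37,"xk":15,"yei":10},{"dfm":20,"s":54}],"yra":[[64,89],{"fol":24,"jv":57,"ql":66},{"hw":37,"mih":86,"xqx":10},{"a":88,"c":98,"do":2,"end":81},{"e":89,"rhr":70,"zx":55}]}
After op 2 (add /yra/3 51): {"h":[[25,49,63,77],{"b":19,"qkk":50},{"cb":22,"zh":20},{"i":8,"q":80,"qma":19,"zzi":10},[27,18,49,15]],"r":[[61,44,21,97,91],{"tbe":16,"wv":98},[84,30,28],{"f":37,"xk":15,"yei":10},{"dfm":20,"s":54}],"yra":[[64,89],{"fol":24,"jv":57,"ql":66},{"hw":37,"mih":86,"xqx":10},51,{"a":88,"c":98,"do":2,"end":81},{"e":89,"rhr":70,"zx":55}]}
After op 3 (replace /yra/1 1): {"h":[[25,49,63,77],{"b":19,"qkk":50},{"cb":22,"zh":20},{"i":8,"q":80,"qma":19,"zzi":10},[27,18,49,15]],"r":[[61,44,21,97,91],{"tbe":16,"wv":98},[84,30,28],{"f":37,"xk":15,"yei":10},{"dfm":20,"s":54}],"yra":[[64,89],1,{"hw":37,"mih":86,"xqx":10},51,{"a":88,"c":98,"do":2,"end":81},{"e":89,"rhr":70,"zx":55}]}
After op 4 (add /yra/0/1 5): {"h":[[25,49,63,77],{"b":19,"qkk":50},{"cb":22,"zh":20},{"i":8,"q":80,"qma":19,"zzi":10},[27,18,49,15]],"r":[[61,44,21,97,91],{"tbe":16,"wv":98},[84,30,28],{"f":37,"xk":15,"yei":10},{"dfm":20,"s":54}],"yra":[[64,5,89],1,{"hw":37,"mih":86,"xqx":10},51,{"a":88,"c":98,"do":2,"end":81},{"e":89,"rhr":70,"zx":55}]}
After op 5 (replace /r 85): {"h":[[25,49,63,77],{"b":19,"qkk":50},{"cb":22,"zh":20},{"i":8,"q":80,"qma":19,"zzi":10},[27,18,49,15]],"r":85,"yra":[[64,5,89],1,{"hw":37,"mih":86,"xqx":10},51,{"a":88,"c":98,"do":2,"end":81},{"e":89,"rhr":70,"zx":55}]}
After op 6 (replace /h/0/3 26): {"h":[[25,49,63,26],{"b":19,"qkk":50},{"cb":22,"zh":20},{"i":8,"q":80,"qma":19,"zzi":10},[27,18,49,15]],"r":85,"yra":[[64,5,89],1,{"hw":37,"mih":86,"xqx":10},51,{"a":88,"c":98,"do":2,"end":81},{"e":89,"rhr":70,"zx":55}]}
After op 7 (replace /h/4/0 70): {"h":[[25,49,63,26],{"b":19,"qkk":50},{"cb":22,"zh":20},{"i":8,"q":80,"qma":19,"zzi":10},[70,18,49,15]],"r":85,"yra":[[64,5,89],1,{"hw":37,"mih":86,"xqx":10},51,{"a":88,"c":98,"do":2,"end":81},{"e":89,"rhr":70,"zx":55}]}
After op 8 (add /yra/4/ax 27): {"h":[[25,49,63,26],{"b":19,"qkk":50},{"cb":22,"zh":20},{"i":8,"q":80,"qma":19,"zzi":10},[70,18,49,15]],"r":85,"yra":[[64,5,89],1,{"hw":37,"mih":86,"xqx":10},51,{"a":88,"ax":27,"c":98,"do":2,"end":81},{"e":89,"rhr":70,"zx":55}]}
After op 9 (remove /h/4/3): {"h":[[25,49,63,26],{"b":19,"qkk":50},{"cb":22,"zh":20},{"i":8,"q":80,"qma":19,"zzi":10},[70,18,49]],"r":85,"yra":[[64,5,89],1,{"hw":37,"mih":86,"xqx":10},51,{"a":88,"ax":27,"c":98,"do":2,"end":81},{"e":89,"rhr":70,"zx":55}]}
After op 10 (add /h/3/yfk 24): {"h":[[25,49,63,26],{"b":19,"qkk":50},{"cb":22,"zh":20},{"i":8,"q":80,"qma":19,"yfk":24,"zzi":10},[70,18,49]],"r":85,"yra":[[64,5,89],1,{"hw":37,"mih":86,"xqx":10},51,{"a":88,"ax":27,"c":98,"do":2,"end":81},{"e":89,"rhr":70,"zx":55}]}
After op 11 (remove /yra/0/1): {"h":[[25,49,63,26],{"b":19,"qkk":50},{"cb":22,"zh":20},{"i":8,"q":80,"qma":19,"yfk":24,"zzi":10},[70,18,49]],"r":85,"yra":[[64,89],1,{"hw":37,"mih":86,"xqx":10},51,{"a":88,"ax":27,"c":98,"do":2,"end":81},{"e":89,"rhr":70,"zx":55}]}
After op 12 (add /w 41): {"h":[[25,49,63,26],{"b":19,"qkk":50},{"cb":22,"zh":20},{"i":8,"q":80,"qma":19,"yfk":24,"zzi":10},[70,18,49]],"r":85,"w":41,"yra":[[64,89],1,{"hw":37,"mih":86,"xqx":10},51,{"a":88,"ax":27,"c":98,"do":2,"end":81},{"e":89,"rhr":70,"zx":55}]}
After op 13 (add /h/1 95): {"h":[[25,49,63,26],95,{"b":19,"qkk":50},{"cb":22,"zh":20},{"i":8,"q":80,"qma":19,"yfk":24,"zzi":10},[70,18,49]],"r":85,"w":41,"yra":[[64,89],1,{"hw":37,"mih":86,"xqx":10},51,{"a":88,"ax":27,"c":98,"do":2,"end":81},{"e":89,"rhr":70,"zx":55}]}
After op 14 (replace /yra/3 0): {"h":[[25,49,63,26],95,{"b":19,"qkk":50},{"cb":22,"zh":20},{"i":8,"q":80,"qma":19,"yfk":24,"zzi":10},[70,18,49]],"r":85,"w":41,"yra":[[64,89],1,{"hw":37,"mih":86,"xqx":10},0,{"a":88,"ax":27,"c":98,"do":2,"end":81},{"e":89,"rhr":70,"zx":55}]}
After op 15 (replace /h/2/qkk 55): {"h":[[25,49,63,26],95,{"b":19,"qkk":55},{"cb":22,"zh":20},{"i":8,"q":80,"qma":19,"yfk":24,"zzi":10},[70,18,49]],"r":85,"w":41,"yra":[[64,89],1,{"hw":37,"mih":86,"xqx":10},0,{"a":88,"ax":27,"c":98,"do":2,"end":81},{"e":89,"rhr":70,"zx":55}]}
After op 16 (add /h/4/tmw 11): {"h":[[25,49,63,26],95,{"b":19,"qkk":55},{"cb":22,"zh":20},{"i":8,"q":80,"qma":19,"tmw":11,"yfk":24,"zzi":10},[70,18,49]],"r":85,"w":41,"yra":[[64,89],1,{"hw":37,"mih":86,"xqx":10},0,{"a":88,"ax":27,"c":98,"do":2,"end":81},{"e":89,"rhr":70,"zx":55}]}
After op 17 (remove /h/5): {"h":[[25,49,63,26],95,{"b":19,"qkk":55},{"cb":22,"zh":20},{"i":8,"q":80,"qma":19,"tmw":11,"yfk":24,"zzi":10}],"r":85,"w":41,"yra":[[64,89],1,{"hw":37,"mih":86,"xqx":10},0,{"a":88,"ax":27,"c":98,"do":2,"end":81},{"e":89,"rhr":70,"zx":55}]}

Answer: {"h":[[25,49,63,26],95,{"b":19,"qkk":55},{"cb":22,"zh":20},{"i":8,"q":80,"qma":19,"tmw":11,"yfk":24,"zzi":10}],"r":85,"w":41,"yra":[[64,89],1,{"hw":37,"mih":86,"xqx":10},0,{"a":88,"ax":27,"c":98,"do":2,"end":81},{"e":89,"rhr":70,"zx":55}]}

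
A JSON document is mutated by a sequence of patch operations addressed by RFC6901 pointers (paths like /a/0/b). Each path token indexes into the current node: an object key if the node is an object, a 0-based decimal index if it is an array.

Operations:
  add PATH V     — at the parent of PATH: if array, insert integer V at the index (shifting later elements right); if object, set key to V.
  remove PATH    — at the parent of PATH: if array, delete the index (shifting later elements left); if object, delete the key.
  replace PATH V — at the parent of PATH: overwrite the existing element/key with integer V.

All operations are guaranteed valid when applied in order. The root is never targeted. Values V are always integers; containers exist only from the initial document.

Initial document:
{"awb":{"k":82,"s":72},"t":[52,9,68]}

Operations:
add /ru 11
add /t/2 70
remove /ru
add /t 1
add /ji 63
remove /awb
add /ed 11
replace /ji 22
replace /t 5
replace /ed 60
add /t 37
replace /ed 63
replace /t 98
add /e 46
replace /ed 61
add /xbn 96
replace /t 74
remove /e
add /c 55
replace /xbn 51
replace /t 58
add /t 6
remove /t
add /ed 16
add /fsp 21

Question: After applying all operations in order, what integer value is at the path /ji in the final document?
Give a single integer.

Answer: 22

Derivation:
After op 1 (add /ru 11): {"awb":{"k":82,"s":72},"ru":11,"t":[52,9,68]}
After op 2 (add /t/2 70): {"awb":{"k":82,"s":72},"ru":11,"t":[52,9,70,68]}
After op 3 (remove /ru): {"awb":{"k":82,"s":72},"t":[52,9,70,68]}
After op 4 (add /t 1): {"awb":{"k":82,"s":72},"t":1}
After op 5 (add /ji 63): {"awb":{"k":82,"s":72},"ji":63,"t":1}
After op 6 (remove /awb): {"ji":63,"t":1}
After op 7 (add /ed 11): {"ed":11,"ji":63,"t":1}
After op 8 (replace /ji 22): {"ed":11,"ji":22,"t":1}
After op 9 (replace /t 5): {"ed":11,"ji":22,"t":5}
After op 10 (replace /ed 60): {"ed":60,"ji":22,"t":5}
After op 11 (add /t 37): {"ed":60,"ji":22,"t":37}
After op 12 (replace /ed 63): {"ed":63,"ji":22,"t":37}
After op 13 (replace /t 98): {"ed":63,"ji":22,"t":98}
After op 14 (add /e 46): {"e":46,"ed":63,"ji":22,"t":98}
After op 15 (replace /ed 61): {"e":46,"ed":61,"ji":22,"t":98}
After op 16 (add /xbn 96): {"e":46,"ed":61,"ji":22,"t":98,"xbn":96}
After op 17 (replace /t 74): {"e":46,"ed":61,"ji":22,"t":74,"xbn":96}
After op 18 (remove /e): {"ed":61,"ji":22,"t":74,"xbn":96}
After op 19 (add /c 55): {"c":55,"ed":61,"ji":22,"t":74,"xbn":96}
After op 20 (replace /xbn 51): {"c":55,"ed":61,"ji":22,"t":74,"xbn":51}
After op 21 (replace /t 58): {"c":55,"ed":61,"ji":22,"t":58,"xbn":51}
After op 22 (add /t 6): {"c":55,"ed":61,"ji":22,"t":6,"xbn":51}
After op 23 (remove /t): {"c":55,"ed":61,"ji":22,"xbn":51}
After op 24 (add /ed 16): {"c":55,"ed":16,"ji":22,"xbn":51}
After op 25 (add /fsp 21): {"c":55,"ed":16,"fsp":21,"ji":22,"xbn":51}
Value at /ji: 22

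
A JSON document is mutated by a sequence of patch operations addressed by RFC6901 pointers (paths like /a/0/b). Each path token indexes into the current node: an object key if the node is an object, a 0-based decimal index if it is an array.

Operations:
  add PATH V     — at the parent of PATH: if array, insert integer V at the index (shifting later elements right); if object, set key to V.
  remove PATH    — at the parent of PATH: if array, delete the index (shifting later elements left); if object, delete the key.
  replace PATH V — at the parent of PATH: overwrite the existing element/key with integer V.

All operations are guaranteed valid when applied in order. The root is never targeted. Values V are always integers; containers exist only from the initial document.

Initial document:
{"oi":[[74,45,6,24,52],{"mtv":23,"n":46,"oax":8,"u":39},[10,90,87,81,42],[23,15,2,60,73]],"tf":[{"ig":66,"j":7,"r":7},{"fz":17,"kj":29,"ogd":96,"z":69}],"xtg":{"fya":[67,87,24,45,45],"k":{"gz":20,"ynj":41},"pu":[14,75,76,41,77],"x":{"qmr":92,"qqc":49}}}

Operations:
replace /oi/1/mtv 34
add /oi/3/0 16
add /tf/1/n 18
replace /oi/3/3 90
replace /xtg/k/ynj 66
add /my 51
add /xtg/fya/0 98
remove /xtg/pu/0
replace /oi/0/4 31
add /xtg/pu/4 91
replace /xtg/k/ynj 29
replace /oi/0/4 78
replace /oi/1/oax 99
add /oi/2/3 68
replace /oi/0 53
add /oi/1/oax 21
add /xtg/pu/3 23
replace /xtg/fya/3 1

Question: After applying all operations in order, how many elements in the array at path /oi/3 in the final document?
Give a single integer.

Answer: 6

Derivation:
After op 1 (replace /oi/1/mtv 34): {"oi":[[74,45,6,24,52],{"mtv":34,"n":46,"oax":8,"u":39},[10,90,87,81,42],[23,15,2,60,73]],"tf":[{"ig":66,"j":7,"r":7},{"fz":17,"kj":29,"ogd":96,"z":69}],"xtg":{"fya":[67,87,24,45,45],"k":{"gz":20,"ynj":41},"pu":[14,75,76,41,77],"x":{"qmr":92,"qqc":49}}}
After op 2 (add /oi/3/0 16): {"oi":[[74,45,6,24,52],{"mtv":34,"n":46,"oax":8,"u":39},[10,90,87,81,42],[16,23,15,2,60,73]],"tf":[{"ig":66,"j":7,"r":7},{"fz":17,"kj":29,"ogd":96,"z":69}],"xtg":{"fya":[67,87,24,45,45],"k":{"gz":20,"ynj":41},"pu":[14,75,76,41,77],"x":{"qmr":92,"qqc":49}}}
After op 3 (add /tf/1/n 18): {"oi":[[74,45,6,24,52],{"mtv":34,"n":46,"oax":8,"u":39},[10,90,87,81,42],[16,23,15,2,60,73]],"tf":[{"ig":66,"j":7,"r":7},{"fz":17,"kj":29,"n":18,"ogd":96,"z":69}],"xtg":{"fya":[67,87,24,45,45],"k":{"gz":20,"ynj":41},"pu":[14,75,76,41,77],"x":{"qmr":92,"qqc":49}}}
After op 4 (replace /oi/3/3 90): {"oi":[[74,45,6,24,52],{"mtv":34,"n":46,"oax":8,"u":39},[10,90,87,81,42],[16,23,15,90,60,73]],"tf":[{"ig":66,"j":7,"r":7},{"fz":17,"kj":29,"n":18,"ogd":96,"z":69}],"xtg":{"fya":[67,87,24,45,45],"k":{"gz":20,"ynj":41},"pu":[14,75,76,41,77],"x":{"qmr":92,"qqc":49}}}
After op 5 (replace /xtg/k/ynj 66): {"oi":[[74,45,6,24,52],{"mtv":34,"n":46,"oax":8,"u":39},[10,90,87,81,42],[16,23,15,90,60,73]],"tf":[{"ig":66,"j":7,"r":7},{"fz":17,"kj":29,"n":18,"ogd":96,"z":69}],"xtg":{"fya":[67,87,24,45,45],"k":{"gz":20,"ynj":66},"pu":[14,75,76,41,77],"x":{"qmr":92,"qqc":49}}}
After op 6 (add /my 51): {"my":51,"oi":[[74,45,6,24,52],{"mtv":34,"n":46,"oax":8,"u":39},[10,90,87,81,42],[16,23,15,90,60,73]],"tf":[{"ig":66,"j":7,"r":7},{"fz":17,"kj":29,"n":18,"ogd":96,"z":69}],"xtg":{"fya":[67,87,24,45,45],"k":{"gz":20,"ynj":66},"pu":[14,75,76,41,77],"x":{"qmr":92,"qqc":49}}}
After op 7 (add /xtg/fya/0 98): {"my":51,"oi":[[74,45,6,24,52],{"mtv":34,"n":46,"oax":8,"u":39},[10,90,87,81,42],[16,23,15,90,60,73]],"tf":[{"ig":66,"j":7,"r":7},{"fz":17,"kj":29,"n":18,"ogd":96,"z":69}],"xtg":{"fya":[98,67,87,24,45,45],"k":{"gz":20,"ynj":66},"pu":[14,75,76,41,77],"x":{"qmr":92,"qqc":49}}}
After op 8 (remove /xtg/pu/0): {"my":51,"oi":[[74,45,6,24,52],{"mtv":34,"n":46,"oax":8,"u":39},[10,90,87,81,42],[16,23,15,90,60,73]],"tf":[{"ig":66,"j":7,"r":7},{"fz":17,"kj":29,"n":18,"ogd":96,"z":69}],"xtg":{"fya":[98,67,87,24,45,45],"k":{"gz":20,"ynj":66},"pu":[75,76,41,77],"x":{"qmr":92,"qqc":49}}}
After op 9 (replace /oi/0/4 31): {"my":51,"oi":[[74,45,6,24,31],{"mtv":34,"n":46,"oax":8,"u":39},[10,90,87,81,42],[16,23,15,90,60,73]],"tf":[{"ig":66,"j":7,"r":7},{"fz":17,"kj":29,"n":18,"ogd":96,"z":69}],"xtg":{"fya":[98,67,87,24,45,45],"k":{"gz":20,"ynj":66},"pu":[75,76,41,77],"x":{"qmr":92,"qqc":49}}}
After op 10 (add /xtg/pu/4 91): {"my":51,"oi":[[74,45,6,24,31],{"mtv":34,"n":46,"oax":8,"u":39},[10,90,87,81,42],[16,23,15,90,60,73]],"tf":[{"ig":66,"j":7,"r":7},{"fz":17,"kj":29,"n":18,"ogd":96,"z":69}],"xtg":{"fya":[98,67,87,24,45,45],"k":{"gz":20,"ynj":66},"pu":[75,76,41,77,91],"x":{"qmr":92,"qqc":49}}}
After op 11 (replace /xtg/k/ynj 29): {"my":51,"oi":[[74,45,6,24,31],{"mtv":34,"n":46,"oax":8,"u":39},[10,90,87,81,42],[16,23,15,90,60,73]],"tf":[{"ig":66,"j":7,"r":7},{"fz":17,"kj":29,"n":18,"ogd":96,"z":69}],"xtg":{"fya":[98,67,87,24,45,45],"k":{"gz":20,"ynj":29},"pu":[75,76,41,77,91],"x":{"qmr":92,"qqc":49}}}
After op 12 (replace /oi/0/4 78): {"my":51,"oi":[[74,45,6,24,78],{"mtv":34,"n":46,"oax":8,"u":39},[10,90,87,81,42],[16,23,15,90,60,73]],"tf":[{"ig":66,"j":7,"r":7},{"fz":17,"kj":29,"n":18,"ogd":96,"z":69}],"xtg":{"fya":[98,67,87,24,45,45],"k":{"gz":20,"ynj":29},"pu":[75,76,41,77,91],"x":{"qmr":92,"qqc":49}}}
After op 13 (replace /oi/1/oax 99): {"my":51,"oi":[[74,45,6,24,78],{"mtv":34,"n":46,"oax":99,"u":39},[10,90,87,81,42],[16,23,15,90,60,73]],"tf":[{"ig":66,"j":7,"r":7},{"fz":17,"kj":29,"n":18,"ogd":96,"z":69}],"xtg":{"fya":[98,67,87,24,45,45],"k":{"gz":20,"ynj":29},"pu":[75,76,41,77,91],"x":{"qmr":92,"qqc":49}}}
After op 14 (add /oi/2/3 68): {"my":51,"oi":[[74,45,6,24,78],{"mtv":34,"n":46,"oax":99,"u":39},[10,90,87,68,81,42],[16,23,15,90,60,73]],"tf":[{"ig":66,"j":7,"r":7},{"fz":17,"kj":29,"n":18,"ogd":96,"z":69}],"xtg":{"fya":[98,67,87,24,45,45],"k":{"gz":20,"ynj":29},"pu":[75,76,41,77,91],"x":{"qmr":92,"qqc":49}}}
After op 15 (replace /oi/0 53): {"my":51,"oi":[53,{"mtv":34,"n":46,"oax":99,"u":39},[10,90,87,68,81,42],[16,23,15,90,60,73]],"tf":[{"ig":66,"j":7,"r":7},{"fz":17,"kj":29,"n":18,"ogd":96,"z":69}],"xtg":{"fya":[98,67,87,24,45,45],"k":{"gz":20,"ynj":29},"pu":[75,76,41,77,91],"x":{"qmr":92,"qqc":49}}}
After op 16 (add /oi/1/oax 21): {"my":51,"oi":[53,{"mtv":34,"n":46,"oax":21,"u":39},[10,90,87,68,81,42],[16,23,15,90,60,73]],"tf":[{"ig":66,"j":7,"r":7},{"fz":17,"kj":29,"n":18,"ogd":96,"z":69}],"xtg":{"fya":[98,67,87,24,45,45],"k":{"gz":20,"ynj":29},"pu":[75,76,41,77,91],"x":{"qmr":92,"qqc":49}}}
After op 17 (add /xtg/pu/3 23): {"my":51,"oi":[53,{"mtv":34,"n":46,"oax":21,"u":39},[10,90,87,68,81,42],[16,23,15,90,60,73]],"tf":[{"ig":66,"j":7,"r":7},{"fz":17,"kj":29,"n":18,"ogd":96,"z":69}],"xtg":{"fya":[98,67,87,24,45,45],"k":{"gz":20,"ynj":29},"pu":[75,76,41,23,77,91],"x":{"qmr":92,"qqc":49}}}
After op 18 (replace /xtg/fya/3 1): {"my":51,"oi":[53,{"mtv":34,"n":46,"oax":21,"u":39},[10,90,87,68,81,42],[16,23,15,90,60,73]],"tf":[{"ig":66,"j":7,"r":7},{"fz":17,"kj":29,"n":18,"ogd":96,"z":69}],"xtg":{"fya":[98,67,87,1,45,45],"k":{"gz":20,"ynj":29},"pu":[75,76,41,23,77,91],"x":{"qmr":92,"qqc":49}}}
Size at path /oi/3: 6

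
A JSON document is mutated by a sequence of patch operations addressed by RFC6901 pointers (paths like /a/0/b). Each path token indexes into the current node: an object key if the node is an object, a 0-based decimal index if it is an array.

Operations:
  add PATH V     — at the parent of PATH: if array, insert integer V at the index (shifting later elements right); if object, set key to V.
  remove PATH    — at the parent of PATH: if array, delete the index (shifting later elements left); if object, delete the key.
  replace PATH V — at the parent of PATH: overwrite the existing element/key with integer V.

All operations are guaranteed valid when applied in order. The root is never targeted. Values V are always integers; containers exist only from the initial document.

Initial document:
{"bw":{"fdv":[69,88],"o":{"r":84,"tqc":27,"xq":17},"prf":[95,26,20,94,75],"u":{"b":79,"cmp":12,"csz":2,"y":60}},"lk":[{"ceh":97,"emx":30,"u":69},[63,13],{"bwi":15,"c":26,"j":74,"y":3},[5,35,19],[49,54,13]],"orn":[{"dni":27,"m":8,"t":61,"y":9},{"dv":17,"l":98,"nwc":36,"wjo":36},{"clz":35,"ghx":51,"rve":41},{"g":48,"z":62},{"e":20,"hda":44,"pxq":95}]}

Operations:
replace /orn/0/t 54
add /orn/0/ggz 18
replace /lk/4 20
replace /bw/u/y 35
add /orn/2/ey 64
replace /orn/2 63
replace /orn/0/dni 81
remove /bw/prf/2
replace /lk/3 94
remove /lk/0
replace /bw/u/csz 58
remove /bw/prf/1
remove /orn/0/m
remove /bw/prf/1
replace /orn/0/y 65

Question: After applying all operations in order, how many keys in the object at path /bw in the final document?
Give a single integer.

After op 1 (replace /orn/0/t 54): {"bw":{"fdv":[69,88],"o":{"r":84,"tqc":27,"xq":17},"prf":[95,26,20,94,75],"u":{"b":79,"cmp":12,"csz":2,"y":60}},"lk":[{"ceh":97,"emx":30,"u":69},[63,13],{"bwi":15,"c":26,"j":74,"y":3},[5,35,19],[49,54,13]],"orn":[{"dni":27,"m":8,"t":54,"y":9},{"dv":17,"l":98,"nwc":36,"wjo":36},{"clz":35,"ghx":51,"rve":41},{"g":48,"z":62},{"e":20,"hda":44,"pxq":95}]}
After op 2 (add /orn/0/ggz 18): {"bw":{"fdv":[69,88],"o":{"r":84,"tqc":27,"xq":17},"prf":[95,26,20,94,75],"u":{"b":79,"cmp":12,"csz":2,"y":60}},"lk":[{"ceh":97,"emx":30,"u":69},[63,13],{"bwi":15,"c":26,"j":74,"y":3},[5,35,19],[49,54,13]],"orn":[{"dni":27,"ggz":18,"m":8,"t":54,"y":9},{"dv":17,"l":98,"nwc":36,"wjo":36},{"clz":35,"ghx":51,"rve":41},{"g":48,"z":62},{"e":20,"hda":44,"pxq":95}]}
After op 3 (replace /lk/4 20): {"bw":{"fdv":[69,88],"o":{"r":84,"tqc":27,"xq":17},"prf":[95,26,20,94,75],"u":{"b":79,"cmp":12,"csz":2,"y":60}},"lk":[{"ceh":97,"emx":30,"u":69},[63,13],{"bwi":15,"c":26,"j":74,"y":3},[5,35,19],20],"orn":[{"dni":27,"ggz":18,"m":8,"t":54,"y":9},{"dv":17,"l":98,"nwc":36,"wjo":36},{"clz":35,"ghx":51,"rve":41},{"g":48,"z":62},{"e":20,"hda":44,"pxq":95}]}
After op 4 (replace /bw/u/y 35): {"bw":{"fdv":[69,88],"o":{"r":84,"tqc":27,"xq":17},"prf":[95,26,20,94,75],"u":{"b":79,"cmp":12,"csz":2,"y":35}},"lk":[{"ceh":97,"emx":30,"u":69},[63,13],{"bwi":15,"c":26,"j":74,"y":3},[5,35,19],20],"orn":[{"dni":27,"ggz":18,"m":8,"t":54,"y":9},{"dv":17,"l":98,"nwc":36,"wjo":36},{"clz":35,"ghx":51,"rve":41},{"g":48,"z":62},{"e":20,"hda":44,"pxq":95}]}
After op 5 (add /orn/2/ey 64): {"bw":{"fdv":[69,88],"o":{"r":84,"tqc":27,"xq":17},"prf":[95,26,20,94,75],"u":{"b":79,"cmp":12,"csz":2,"y":35}},"lk":[{"ceh":97,"emx":30,"u":69},[63,13],{"bwi":15,"c":26,"j":74,"y":3},[5,35,19],20],"orn":[{"dni":27,"ggz":18,"m":8,"t":54,"y":9},{"dv":17,"l":98,"nwc":36,"wjo":36},{"clz":35,"ey":64,"ghx":51,"rve":41},{"g":48,"z":62},{"e":20,"hda":44,"pxq":95}]}
After op 6 (replace /orn/2 63): {"bw":{"fdv":[69,88],"o":{"r":84,"tqc":27,"xq":17},"prf":[95,26,20,94,75],"u":{"b":79,"cmp":12,"csz":2,"y":35}},"lk":[{"ceh":97,"emx":30,"u":69},[63,13],{"bwi":15,"c":26,"j":74,"y":3},[5,35,19],20],"orn":[{"dni":27,"ggz":18,"m":8,"t":54,"y":9},{"dv":17,"l":98,"nwc":36,"wjo":36},63,{"g":48,"z":62},{"e":20,"hda":44,"pxq":95}]}
After op 7 (replace /orn/0/dni 81): {"bw":{"fdv":[69,88],"o":{"r":84,"tqc":27,"xq":17},"prf":[95,26,20,94,75],"u":{"b":79,"cmp":12,"csz":2,"y":35}},"lk":[{"ceh":97,"emx":30,"u":69},[63,13],{"bwi":15,"c":26,"j":74,"y":3},[5,35,19],20],"orn":[{"dni":81,"ggz":18,"m":8,"t":54,"y":9},{"dv":17,"l":98,"nwc":36,"wjo":36},63,{"g":48,"z":62},{"e":20,"hda":44,"pxq":95}]}
After op 8 (remove /bw/prf/2): {"bw":{"fdv":[69,88],"o":{"r":84,"tqc":27,"xq":17},"prf":[95,26,94,75],"u":{"b":79,"cmp":12,"csz":2,"y":35}},"lk":[{"ceh":97,"emx":30,"u":69},[63,13],{"bwi":15,"c":26,"j":74,"y":3},[5,35,19],20],"orn":[{"dni":81,"ggz":18,"m":8,"t":54,"y":9},{"dv":17,"l":98,"nwc":36,"wjo":36},63,{"g":48,"z":62},{"e":20,"hda":44,"pxq":95}]}
After op 9 (replace /lk/3 94): {"bw":{"fdv":[69,88],"o":{"r":84,"tqc":27,"xq":17},"prf":[95,26,94,75],"u":{"b":79,"cmp":12,"csz":2,"y":35}},"lk":[{"ceh":97,"emx":30,"u":69},[63,13],{"bwi":15,"c":26,"j":74,"y":3},94,20],"orn":[{"dni":81,"ggz":18,"m":8,"t":54,"y":9},{"dv":17,"l":98,"nwc":36,"wjo":36},63,{"g":48,"z":62},{"e":20,"hda":44,"pxq":95}]}
After op 10 (remove /lk/0): {"bw":{"fdv":[69,88],"o":{"r":84,"tqc":27,"xq":17},"prf":[95,26,94,75],"u":{"b":79,"cmp":12,"csz":2,"y":35}},"lk":[[63,13],{"bwi":15,"c":26,"j":74,"y":3},94,20],"orn":[{"dni":81,"ggz":18,"m":8,"t":54,"y":9},{"dv":17,"l":98,"nwc":36,"wjo":36},63,{"g":48,"z":62},{"e":20,"hda":44,"pxq":95}]}
After op 11 (replace /bw/u/csz 58): {"bw":{"fdv":[69,88],"o":{"r":84,"tqc":27,"xq":17},"prf":[95,26,94,75],"u":{"b":79,"cmp":12,"csz":58,"y":35}},"lk":[[63,13],{"bwi":15,"c":26,"j":74,"y":3},94,20],"orn":[{"dni":81,"ggz":18,"m":8,"t":54,"y":9},{"dv":17,"l":98,"nwc":36,"wjo":36},63,{"g":48,"z":62},{"e":20,"hda":44,"pxq":95}]}
After op 12 (remove /bw/prf/1): {"bw":{"fdv":[69,88],"o":{"r":84,"tqc":27,"xq":17},"prf":[95,94,75],"u":{"b":79,"cmp":12,"csz":58,"y":35}},"lk":[[63,13],{"bwi":15,"c":26,"j":74,"y":3},94,20],"orn":[{"dni":81,"ggz":18,"m":8,"t":54,"y":9},{"dv":17,"l":98,"nwc":36,"wjo":36},63,{"g":48,"z":62},{"e":20,"hda":44,"pxq":95}]}
After op 13 (remove /orn/0/m): {"bw":{"fdv":[69,88],"o":{"r":84,"tqc":27,"xq":17},"prf":[95,94,75],"u":{"b":79,"cmp":12,"csz":58,"y":35}},"lk":[[63,13],{"bwi":15,"c":26,"j":74,"y":3},94,20],"orn":[{"dni":81,"ggz":18,"t":54,"y":9},{"dv":17,"l":98,"nwc":36,"wjo":36},63,{"g":48,"z":62},{"e":20,"hda":44,"pxq":95}]}
After op 14 (remove /bw/prf/1): {"bw":{"fdv":[69,88],"o":{"r":84,"tqc":27,"xq":17},"prf":[95,75],"u":{"b":79,"cmp":12,"csz":58,"y":35}},"lk":[[63,13],{"bwi":15,"c":26,"j":74,"y":3},94,20],"orn":[{"dni":81,"ggz":18,"t":54,"y":9},{"dv":17,"l":98,"nwc":36,"wjo":36},63,{"g":48,"z":62},{"e":20,"hda":44,"pxq":95}]}
After op 15 (replace /orn/0/y 65): {"bw":{"fdv":[69,88],"o":{"r":84,"tqc":27,"xq":17},"prf":[95,75],"u":{"b":79,"cmp":12,"csz":58,"y":35}},"lk":[[63,13],{"bwi":15,"c":26,"j":74,"y":3},94,20],"orn":[{"dni":81,"ggz":18,"t":54,"y":65},{"dv":17,"l":98,"nwc":36,"wjo":36},63,{"g":48,"z":62},{"e":20,"hda":44,"pxq":95}]}
Size at path /bw: 4

Answer: 4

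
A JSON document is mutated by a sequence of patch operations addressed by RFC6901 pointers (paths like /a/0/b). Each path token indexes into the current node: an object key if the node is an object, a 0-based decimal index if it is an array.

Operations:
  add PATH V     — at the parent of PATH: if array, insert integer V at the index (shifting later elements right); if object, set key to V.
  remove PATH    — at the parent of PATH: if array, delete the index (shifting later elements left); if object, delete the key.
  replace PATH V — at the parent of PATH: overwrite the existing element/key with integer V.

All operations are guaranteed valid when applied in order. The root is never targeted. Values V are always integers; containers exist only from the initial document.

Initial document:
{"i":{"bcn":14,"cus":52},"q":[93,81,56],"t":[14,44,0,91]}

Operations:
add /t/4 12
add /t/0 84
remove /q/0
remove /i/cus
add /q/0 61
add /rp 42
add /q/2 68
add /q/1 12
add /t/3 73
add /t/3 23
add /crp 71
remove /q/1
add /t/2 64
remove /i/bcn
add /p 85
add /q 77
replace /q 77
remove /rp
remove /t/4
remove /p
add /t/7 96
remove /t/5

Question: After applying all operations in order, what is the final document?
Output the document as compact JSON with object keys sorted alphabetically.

After op 1 (add /t/4 12): {"i":{"bcn":14,"cus":52},"q":[93,81,56],"t":[14,44,0,91,12]}
After op 2 (add /t/0 84): {"i":{"bcn":14,"cus":52},"q":[93,81,56],"t":[84,14,44,0,91,12]}
After op 3 (remove /q/0): {"i":{"bcn":14,"cus":52},"q":[81,56],"t":[84,14,44,0,91,12]}
After op 4 (remove /i/cus): {"i":{"bcn":14},"q":[81,56],"t":[84,14,44,0,91,12]}
After op 5 (add /q/0 61): {"i":{"bcn":14},"q":[61,81,56],"t":[84,14,44,0,91,12]}
After op 6 (add /rp 42): {"i":{"bcn":14},"q":[61,81,56],"rp":42,"t":[84,14,44,0,91,12]}
After op 7 (add /q/2 68): {"i":{"bcn":14},"q":[61,81,68,56],"rp":42,"t":[84,14,44,0,91,12]}
After op 8 (add /q/1 12): {"i":{"bcn":14},"q":[61,12,81,68,56],"rp":42,"t":[84,14,44,0,91,12]}
After op 9 (add /t/3 73): {"i":{"bcn":14},"q":[61,12,81,68,56],"rp":42,"t":[84,14,44,73,0,91,12]}
After op 10 (add /t/3 23): {"i":{"bcn":14},"q":[61,12,81,68,56],"rp":42,"t":[84,14,44,23,73,0,91,12]}
After op 11 (add /crp 71): {"crp":71,"i":{"bcn":14},"q":[61,12,81,68,56],"rp":42,"t":[84,14,44,23,73,0,91,12]}
After op 12 (remove /q/1): {"crp":71,"i":{"bcn":14},"q":[61,81,68,56],"rp":42,"t":[84,14,44,23,73,0,91,12]}
After op 13 (add /t/2 64): {"crp":71,"i":{"bcn":14},"q":[61,81,68,56],"rp":42,"t":[84,14,64,44,23,73,0,91,12]}
After op 14 (remove /i/bcn): {"crp":71,"i":{},"q":[61,81,68,56],"rp":42,"t":[84,14,64,44,23,73,0,91,12]}
After op 15 (add /p 85): {"crp":71,"i":{},"p":85,"q":[61,81,68,56],"rp":42,"t":[84,14,64,44,23,73,0,91,12]}
After op 16 (add /q 77): {"crp":71,"i":{},"p":85,"q":77,"rp":42,"t":[84,14,64,44,23,73,0,91,12]}
After op 17 (replace /q 77): {"crp":71,"i":{},"p":85,"q":77,"rp":42,"t":[84,14,64,44,23,73,0,91,12]}
After op 18 (remove /rp): {"crp":71,"i":{},"p":85,"q":77,"t":[84,14,64,44,23,73,0,91,12]}
After op 19 (remove /t/4): {"crp":71,"i":{},"p":85,"q":77,"t":[84,14,64,44,73,0,91,12]}
After op 20 (remove /p): {"crp":71,"i":{},"q":77,"t":[84,14,64,44,73,0,91,12]}
After op 21 (add /t/7 96): {"crp":71,"i":{},"q":77,"t":[84,14,64,44,73,0,91,96,12]}
After op 22 (remove /t/5): {"crp":71,"i":{},"q":77,"t":[84,14,64,44,73,91,96,12]}

Answer: {"crp":71,"i":{},"q":77,"t":[84,14,64,44,73,91,96,12]}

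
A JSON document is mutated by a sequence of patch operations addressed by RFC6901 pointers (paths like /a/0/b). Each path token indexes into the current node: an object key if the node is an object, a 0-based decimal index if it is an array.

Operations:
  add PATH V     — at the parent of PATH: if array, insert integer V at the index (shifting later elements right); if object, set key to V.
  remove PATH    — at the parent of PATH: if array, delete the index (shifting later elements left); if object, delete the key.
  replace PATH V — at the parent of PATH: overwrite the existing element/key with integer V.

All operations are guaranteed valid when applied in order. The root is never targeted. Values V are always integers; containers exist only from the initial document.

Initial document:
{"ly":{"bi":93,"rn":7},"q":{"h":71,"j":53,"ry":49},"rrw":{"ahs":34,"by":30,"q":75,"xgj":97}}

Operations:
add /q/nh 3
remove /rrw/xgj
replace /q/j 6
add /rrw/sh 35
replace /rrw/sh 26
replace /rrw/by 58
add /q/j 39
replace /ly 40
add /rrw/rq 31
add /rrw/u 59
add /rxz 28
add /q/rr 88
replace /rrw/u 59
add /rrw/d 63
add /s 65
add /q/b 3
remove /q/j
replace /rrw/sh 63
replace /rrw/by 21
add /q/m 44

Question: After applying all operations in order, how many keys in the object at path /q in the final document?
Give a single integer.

Answer: 6

Derivation:
After op 1 (add /q/nh 3): {"ly":{"bi":93,"rn":7},"q":{"h":71,"j":53,"nh":3,"ry":49},"rrw":{"ahs":34,"by":30,"q":75,"xgj":97}}
After op 2 (remove /rrw/xgj): {"ly":{"bi":93,"rn":7},"q":{"h":71,"j":53,"nh":3,"ry":49},"rrw":{"ahs":34,"by":30,"q":75}}
After op 3 (replace /q/j 6): {"ly":{"bi":93,"rn":7},"q":{"h":71,"j":6,"nh":3,"ry":49},"rrw":{"ahs":34,"by":30,"q":75}}
After op 4 (add /rrw/sh 35): {"ly":{"bi":93,"rn":7},"q":{"h":71,"j":6,"nh":3,"ry":49},"rrw":{"ahs":34,"by":30,"q":75,"sh":35}}
After op 5 (replace /rrw/sh 26): {"ly":{"bi":93,"rn":7},"q":{"h":71,"j":6,"nh":3,"ry":49},"rrw":{"ahs":34,"by":30,"q":75,"sh":26}}
After op 6 (replace /rrw/by 58): {"ly":{"bi":93,"rn":7},"q":{"h":71,"j":6,"nh":3,"ry":49},"rrw":{"ahs":34,"by":58,"q":75,"sh":26}}
After op 7 (add /q/j 39): {"ly":{"bi":93,"rn":7},"q":{"h":71,"j":39,"nh":3,"ry":49},"rrw":{"ahs":34,"by":58,"q":75,"sh":26}}
After op 8 (replace /ly 40): {"ly":40,"q":{"h":71,"j":39,"nh":3,"ry":49},"rrw":{"ahs":34,"by":58,"q":75,"sh":26}}
After op 9 (add /rrw/rq 31): {"ly":40,"q":{"h":71,"j":39,"nh":3,"ry":49},"rrw":{"ahs":34,"by":58,"q":75,"rq":31,"sh":26}}
After op 10 (add /rrw/u 59): {"ly":40,"q":{"h":71,"j":39,"nh":3,"ry":49},"rrw":{"ahs":34,"by":58,"q":75,"rq":31,"sh":26,"u":59}}
After op 11 (add /rxz 28): {"ly":40,"q":{"h":71,"j":39,"nh":3,"ry":49},"rrw":{"ahs":34,"by":58,"q":75,"rq":31,"sh":26,"u":59},"rxz":28}
After op 12 (add /q/rr 88): {"ly":40,"q":{"h":71,"j":39,"nh":3,"rr":88,"ry":49},"rrw":{"ahs":34,"by":58,"q":75,"rq":31,"sh":26,"u":59},"rxz":28}
After op 13 (replace /rrw/u 59): {"ly":40,"q":{"h":71,"j":39,"nh":3,"rr":88,"ry":49},"rrw":{"ahs":34,"by":58,"q":75,"rq":31,"sh":26,"u":59},"rxz":28}
After op 14 (add /rrw/d 63): {"ly":40,"q":{"h":71,"j":39,"nh":3,"rr":88,"ry":49},"rrw":{"ahs":34,"by":58,"d":63,"q":75,"rq":31,"sh":26,"u":59},"rxz":28}
After op 15 (add /s 65): {"ly":40,"q":{"h":71,"j":39,"nh":3,"rr":88,"ry":49},"rrw":{"ahs":34,"by":58,"d":63,"q":75,"rq":31,"sh":26,"u":59},"rxz":28,"s":65}
After op 16 (add /q/b 3): {"ly":40,"q":{"b":3,"h":71,"j":39,"nh":3,"rr":88,"ry":49},"rrw":{"ahs":34,"by":58,"d":63,"q":75,"rq":31,"sh":26,"u":59},"rxz":28,"s":65}
After op 17 (remove /q/j): {"ly":40,"q":{"b":3,"h":71,"nh":3,"rr":88,"ry":49},"rrw":{"ahs":34,"by":58,"d":63,"q":75,"rq":31,"sh":26,"u":59},"rxz":28,"s":65}
After op 18 (replace /rrw/sh 63): {"ly":40,"q":{"b":3,"h":71,"nh":3,"rr":88,"ry":49},"rrw":{"ahs":34,"by":58,"d":63,"q":75,"rq":31,"sh":63,"u":59},"rxz":28,"s":65}
After op 19 (replace /rrw/by 21): {"ly":40,"q":{"b":3,"h":71,"nh":3,"rr":88,"ry":49},"rrw":{"ahs":34,"by":21,"d":63,"q":75,"rq":31,"sh":63,"u":59},"rxz":28,"s":65}
After op 20 (add /q/m 44): {"ly":40,"q":{"b":3,"h":71,"m":44,"nh":3,"rr":88,"ry":49},"rrw":{"ahs":34,"by":21,"d":63,"q":75,"rq":31,"sh":63,"u":59},"rxz":28,"s":65}
Size at path /q: 6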